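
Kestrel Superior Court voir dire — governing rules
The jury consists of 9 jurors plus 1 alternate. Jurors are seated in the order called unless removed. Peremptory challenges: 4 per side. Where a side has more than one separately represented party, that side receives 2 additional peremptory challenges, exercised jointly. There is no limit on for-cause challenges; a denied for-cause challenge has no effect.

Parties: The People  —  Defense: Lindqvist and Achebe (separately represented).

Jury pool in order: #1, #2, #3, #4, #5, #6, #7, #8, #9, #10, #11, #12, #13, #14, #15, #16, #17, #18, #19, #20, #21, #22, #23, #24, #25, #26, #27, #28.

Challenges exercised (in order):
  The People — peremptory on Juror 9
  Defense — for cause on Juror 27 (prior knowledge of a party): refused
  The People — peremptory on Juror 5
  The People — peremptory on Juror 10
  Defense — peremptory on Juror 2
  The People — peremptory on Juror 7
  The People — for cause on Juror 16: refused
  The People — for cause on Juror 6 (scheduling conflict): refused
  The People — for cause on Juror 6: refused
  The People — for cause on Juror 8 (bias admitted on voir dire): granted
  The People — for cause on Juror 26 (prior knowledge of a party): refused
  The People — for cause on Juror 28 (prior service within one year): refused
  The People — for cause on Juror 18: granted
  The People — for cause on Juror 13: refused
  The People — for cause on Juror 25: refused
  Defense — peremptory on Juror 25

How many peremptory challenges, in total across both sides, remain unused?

The People allotment: 4. Defense allotment: 4 base + 2 multi-party = 6.
The People peremptories used: #9, #5, #10, #7 — 4 (for-cause on #16, #6, #6, #8, #26, #28, #18, #13, #25 don't count).
Defense peremptories used: #2, #25 — 2 (the for-cause on #27 doesn't count).
Remaining: (4 − 4) + (6 − 2) = 4.

4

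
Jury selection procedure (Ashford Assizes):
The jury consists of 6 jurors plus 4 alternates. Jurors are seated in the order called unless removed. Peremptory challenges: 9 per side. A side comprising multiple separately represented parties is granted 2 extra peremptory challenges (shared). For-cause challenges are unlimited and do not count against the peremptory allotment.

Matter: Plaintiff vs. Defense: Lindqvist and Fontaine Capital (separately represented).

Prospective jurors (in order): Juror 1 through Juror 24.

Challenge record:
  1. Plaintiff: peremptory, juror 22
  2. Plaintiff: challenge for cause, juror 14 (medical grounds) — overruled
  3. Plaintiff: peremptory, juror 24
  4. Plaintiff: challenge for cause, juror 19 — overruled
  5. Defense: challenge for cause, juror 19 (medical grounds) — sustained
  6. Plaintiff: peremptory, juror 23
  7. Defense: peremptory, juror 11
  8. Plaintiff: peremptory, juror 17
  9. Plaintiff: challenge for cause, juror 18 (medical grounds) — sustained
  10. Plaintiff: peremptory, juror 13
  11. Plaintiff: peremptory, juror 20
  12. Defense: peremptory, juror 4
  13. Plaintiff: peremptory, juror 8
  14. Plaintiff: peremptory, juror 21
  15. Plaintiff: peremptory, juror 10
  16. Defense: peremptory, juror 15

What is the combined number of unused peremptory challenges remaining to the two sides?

Plaintiff allotment: 9. Defense allotment: 9 base + 2 multi-party = 11.
Plaintiff peremptories used: #22, #24, #23, #17, #13, #20, #8, #21, #10 — 9 (for-cause on #14, #19, #18 don't count).
Defense peremptories used: #11, #4, #15 — 3 (the for-cause on #19 doesn't count).
Remaining: (9 − 9) + (11 − 3) = 8.

8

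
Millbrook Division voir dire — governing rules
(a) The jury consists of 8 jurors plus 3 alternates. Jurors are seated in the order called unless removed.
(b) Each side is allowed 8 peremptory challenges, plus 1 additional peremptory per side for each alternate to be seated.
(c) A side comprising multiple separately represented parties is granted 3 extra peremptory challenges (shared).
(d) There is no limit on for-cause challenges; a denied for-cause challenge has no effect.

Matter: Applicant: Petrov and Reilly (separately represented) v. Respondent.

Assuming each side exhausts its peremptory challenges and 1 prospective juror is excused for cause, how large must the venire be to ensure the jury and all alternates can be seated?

37

Seats to fill: 8 + 3 alternates = 11.
Peremptories — Applicant: 8 + 1×3 + 3 = 14; Respondent: 8 + 1×3 = 11; total 25.
For-cause removals: 1.
Minimum venire: 11 + 25 + 1 = 37.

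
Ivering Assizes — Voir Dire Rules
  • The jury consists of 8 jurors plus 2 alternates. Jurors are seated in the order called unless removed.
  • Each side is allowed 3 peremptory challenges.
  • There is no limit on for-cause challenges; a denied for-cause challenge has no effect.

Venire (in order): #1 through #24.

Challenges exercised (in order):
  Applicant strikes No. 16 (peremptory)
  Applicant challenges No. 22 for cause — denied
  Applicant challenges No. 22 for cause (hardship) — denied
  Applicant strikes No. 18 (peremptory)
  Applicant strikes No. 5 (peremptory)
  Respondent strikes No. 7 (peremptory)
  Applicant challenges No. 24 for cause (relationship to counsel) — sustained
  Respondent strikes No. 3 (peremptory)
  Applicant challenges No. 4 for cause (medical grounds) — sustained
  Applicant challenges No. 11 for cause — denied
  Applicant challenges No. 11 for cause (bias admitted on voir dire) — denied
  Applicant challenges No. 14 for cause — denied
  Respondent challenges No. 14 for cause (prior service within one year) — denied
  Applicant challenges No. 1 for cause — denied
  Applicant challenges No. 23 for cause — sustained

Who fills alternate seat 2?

14

Removed: #3, #4, #5, #7, #16, #18, #23, #24. (#1, #11, #14, #22 stay — for-cause denied.)
Filling seats in venire order through position 10: #1, #2, #6, #8, #9, #10, #11, #12, #13, #14.
So alternate 2 is #14.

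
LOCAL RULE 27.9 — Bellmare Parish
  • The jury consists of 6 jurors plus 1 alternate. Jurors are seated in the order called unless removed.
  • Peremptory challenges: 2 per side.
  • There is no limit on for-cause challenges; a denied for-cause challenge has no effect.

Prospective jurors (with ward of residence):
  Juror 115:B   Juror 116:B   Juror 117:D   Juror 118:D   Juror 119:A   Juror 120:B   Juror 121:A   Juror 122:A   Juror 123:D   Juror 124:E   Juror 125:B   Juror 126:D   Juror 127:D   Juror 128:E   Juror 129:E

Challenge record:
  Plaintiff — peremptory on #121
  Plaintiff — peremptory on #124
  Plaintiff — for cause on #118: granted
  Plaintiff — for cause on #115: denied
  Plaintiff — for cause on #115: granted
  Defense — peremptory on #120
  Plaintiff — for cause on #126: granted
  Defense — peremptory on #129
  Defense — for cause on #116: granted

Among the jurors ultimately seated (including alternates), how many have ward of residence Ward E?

Removed: #115, #116, #118, #120, #121, #124, #126, #129.
Seated (7 incl. alternates): #117, #119, #122, #123, #125, #127, #128.
Of those, in Ward E: #128 → 1.

1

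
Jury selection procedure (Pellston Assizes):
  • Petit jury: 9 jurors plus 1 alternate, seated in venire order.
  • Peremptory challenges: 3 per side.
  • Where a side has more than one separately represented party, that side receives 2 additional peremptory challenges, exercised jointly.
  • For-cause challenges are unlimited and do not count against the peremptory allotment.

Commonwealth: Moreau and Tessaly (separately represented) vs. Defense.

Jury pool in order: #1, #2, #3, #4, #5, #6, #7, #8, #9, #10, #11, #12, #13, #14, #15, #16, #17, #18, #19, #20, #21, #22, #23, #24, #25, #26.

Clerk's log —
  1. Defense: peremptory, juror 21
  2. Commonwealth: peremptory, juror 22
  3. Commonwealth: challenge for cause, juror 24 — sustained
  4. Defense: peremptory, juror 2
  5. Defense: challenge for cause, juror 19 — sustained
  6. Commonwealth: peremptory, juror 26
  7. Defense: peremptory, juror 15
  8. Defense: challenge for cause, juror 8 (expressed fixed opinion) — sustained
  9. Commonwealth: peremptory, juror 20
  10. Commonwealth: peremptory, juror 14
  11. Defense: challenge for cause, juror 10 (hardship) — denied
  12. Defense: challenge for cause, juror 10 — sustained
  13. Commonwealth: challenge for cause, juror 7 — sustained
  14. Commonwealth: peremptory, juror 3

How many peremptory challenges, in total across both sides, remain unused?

Commonwealth allotment: 3 base + 2 multi-party = 5. Defense allotment: 3.
Commonwealth peremptories used: #22, #26, #20, #14, #3 — 5 (for-cause on #24, #7 don't count).
Defense peremptories used: #21, #2, #15 — 3 (for-cause on #19, #8, #10, #10 don't count).
Remaining: (5 − 5) + (3 − 3) = 0.

0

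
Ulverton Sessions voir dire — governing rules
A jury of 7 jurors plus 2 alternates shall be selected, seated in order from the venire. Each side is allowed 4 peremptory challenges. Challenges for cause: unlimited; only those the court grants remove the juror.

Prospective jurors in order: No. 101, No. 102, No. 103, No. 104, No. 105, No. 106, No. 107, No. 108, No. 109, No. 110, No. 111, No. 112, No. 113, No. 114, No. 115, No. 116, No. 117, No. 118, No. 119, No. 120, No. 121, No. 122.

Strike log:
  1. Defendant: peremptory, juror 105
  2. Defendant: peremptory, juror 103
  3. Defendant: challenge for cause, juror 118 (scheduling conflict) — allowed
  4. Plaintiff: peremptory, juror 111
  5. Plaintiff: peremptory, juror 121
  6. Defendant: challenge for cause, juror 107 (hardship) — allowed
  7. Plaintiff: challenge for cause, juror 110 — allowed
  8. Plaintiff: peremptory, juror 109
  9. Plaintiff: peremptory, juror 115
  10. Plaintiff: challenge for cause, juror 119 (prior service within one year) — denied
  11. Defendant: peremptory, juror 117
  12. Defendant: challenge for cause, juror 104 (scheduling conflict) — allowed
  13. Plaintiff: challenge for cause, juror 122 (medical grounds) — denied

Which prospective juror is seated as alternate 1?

116

Removed: #103, #104, #105, #107, #109, #110, #111, #115, #117, #118, #121. (#119, #122 stay — for-cause denied.)
Seating in order: seats 1–7 → #101, #102, #106, #108, #112, #113, #114; alternates → #116, #119.
So alternate 1 is #116.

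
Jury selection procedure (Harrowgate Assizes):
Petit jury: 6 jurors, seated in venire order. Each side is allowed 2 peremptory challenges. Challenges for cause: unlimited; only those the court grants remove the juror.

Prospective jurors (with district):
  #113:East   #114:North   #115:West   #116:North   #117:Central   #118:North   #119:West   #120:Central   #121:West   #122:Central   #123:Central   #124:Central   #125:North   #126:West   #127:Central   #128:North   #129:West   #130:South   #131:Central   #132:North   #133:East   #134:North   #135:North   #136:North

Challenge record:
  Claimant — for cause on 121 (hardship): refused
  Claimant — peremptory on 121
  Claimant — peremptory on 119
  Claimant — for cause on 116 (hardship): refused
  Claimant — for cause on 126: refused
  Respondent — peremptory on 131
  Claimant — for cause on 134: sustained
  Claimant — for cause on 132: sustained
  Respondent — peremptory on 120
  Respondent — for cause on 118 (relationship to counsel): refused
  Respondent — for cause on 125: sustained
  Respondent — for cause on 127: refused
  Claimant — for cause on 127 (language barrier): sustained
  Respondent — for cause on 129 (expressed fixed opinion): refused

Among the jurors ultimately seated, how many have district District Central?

1

Removed: #119, #120, #121, #125, #127, #131, #132, #134.
Seated jurors 1–6: #113, #114, #115, #116, #117, #118.
Of those, in District Central: #117 → 1.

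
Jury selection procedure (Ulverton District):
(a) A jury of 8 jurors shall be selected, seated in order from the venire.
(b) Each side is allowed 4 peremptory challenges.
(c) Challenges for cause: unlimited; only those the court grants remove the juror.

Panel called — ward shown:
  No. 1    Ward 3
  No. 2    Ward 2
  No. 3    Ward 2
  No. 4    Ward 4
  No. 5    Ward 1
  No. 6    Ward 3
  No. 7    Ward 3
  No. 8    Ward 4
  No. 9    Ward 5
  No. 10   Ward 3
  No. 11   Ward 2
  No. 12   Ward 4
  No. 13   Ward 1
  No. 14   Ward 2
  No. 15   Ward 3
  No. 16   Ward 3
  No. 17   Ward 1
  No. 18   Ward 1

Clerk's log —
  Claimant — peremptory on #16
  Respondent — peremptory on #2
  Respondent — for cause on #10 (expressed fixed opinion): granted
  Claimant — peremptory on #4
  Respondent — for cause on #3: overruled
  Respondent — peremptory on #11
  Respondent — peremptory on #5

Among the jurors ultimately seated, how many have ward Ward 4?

Removed: #2, #4, #5, #10, #11, #16.
Seated jurors 1–8: #1, #3, #6, #7, #8, #9, #12, #13.
Of those, in Ward 4: #8, #12 → 2.

2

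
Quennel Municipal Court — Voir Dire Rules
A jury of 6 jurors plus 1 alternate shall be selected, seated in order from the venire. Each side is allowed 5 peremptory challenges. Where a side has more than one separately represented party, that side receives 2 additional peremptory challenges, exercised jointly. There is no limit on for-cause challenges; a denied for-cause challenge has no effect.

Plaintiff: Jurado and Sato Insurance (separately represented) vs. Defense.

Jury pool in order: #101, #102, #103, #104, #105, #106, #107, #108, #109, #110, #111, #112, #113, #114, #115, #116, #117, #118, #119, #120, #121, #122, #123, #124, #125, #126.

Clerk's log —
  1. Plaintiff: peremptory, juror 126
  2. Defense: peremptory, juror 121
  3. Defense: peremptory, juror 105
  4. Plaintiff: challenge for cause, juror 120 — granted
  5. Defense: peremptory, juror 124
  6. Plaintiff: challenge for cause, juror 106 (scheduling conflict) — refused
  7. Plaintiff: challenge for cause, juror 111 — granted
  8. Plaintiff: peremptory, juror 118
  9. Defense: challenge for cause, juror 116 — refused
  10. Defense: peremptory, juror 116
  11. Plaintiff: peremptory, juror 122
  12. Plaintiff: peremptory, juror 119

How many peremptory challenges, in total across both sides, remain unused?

4

Plaintiff allotment: 5 base + 2 multi-party = 7. Defense allotment: 5.
Plaintiff peremptories used: #126, #118, #122, #119 — 4 (for-cause on #120, #106, #111 don't count).
Defense peremptories used: #121, #105, #124, #116 — 4 (the for-cause on #116 doesn't count).
Remaining: (7 − 4) + (5 − 4) = 4.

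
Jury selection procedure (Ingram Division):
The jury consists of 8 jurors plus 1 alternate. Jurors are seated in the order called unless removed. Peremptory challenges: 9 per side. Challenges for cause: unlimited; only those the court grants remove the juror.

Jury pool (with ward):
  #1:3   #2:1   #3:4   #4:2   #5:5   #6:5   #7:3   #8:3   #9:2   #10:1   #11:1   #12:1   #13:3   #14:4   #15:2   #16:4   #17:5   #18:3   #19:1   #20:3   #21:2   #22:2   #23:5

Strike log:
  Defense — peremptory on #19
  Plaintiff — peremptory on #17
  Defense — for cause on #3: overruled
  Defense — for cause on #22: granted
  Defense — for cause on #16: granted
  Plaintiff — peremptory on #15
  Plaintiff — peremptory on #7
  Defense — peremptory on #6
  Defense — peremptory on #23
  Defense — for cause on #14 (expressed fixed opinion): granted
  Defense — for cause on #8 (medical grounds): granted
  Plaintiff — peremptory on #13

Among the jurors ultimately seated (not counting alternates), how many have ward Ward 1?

3

Removed: #6, #7, #8, #13, #14, #15, #16, #17, #19, #22, #23.
Seated jurors 1–8: #1, #2, #3, #4, #5, #9, #10, #11 (alternates #12 not counted).
Of those, in Ward 1: #2, #10, #11 → 3.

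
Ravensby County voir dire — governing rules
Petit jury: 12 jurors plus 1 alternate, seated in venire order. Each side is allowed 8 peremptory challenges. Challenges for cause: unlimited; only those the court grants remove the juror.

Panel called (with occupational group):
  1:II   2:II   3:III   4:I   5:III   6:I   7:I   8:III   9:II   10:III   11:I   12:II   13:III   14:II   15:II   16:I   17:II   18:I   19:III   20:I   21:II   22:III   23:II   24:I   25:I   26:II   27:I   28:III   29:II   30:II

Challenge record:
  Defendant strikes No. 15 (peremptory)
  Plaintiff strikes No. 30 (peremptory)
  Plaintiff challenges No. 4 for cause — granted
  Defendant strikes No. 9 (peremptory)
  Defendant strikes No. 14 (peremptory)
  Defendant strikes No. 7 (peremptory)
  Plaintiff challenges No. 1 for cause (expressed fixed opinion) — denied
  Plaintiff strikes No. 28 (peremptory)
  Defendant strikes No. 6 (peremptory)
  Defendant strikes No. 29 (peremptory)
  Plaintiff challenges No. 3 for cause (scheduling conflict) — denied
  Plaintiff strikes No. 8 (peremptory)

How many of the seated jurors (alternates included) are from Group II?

Removed: #4, #6, #7, #8, #9, #14, #15, #28, #29, #30.
Seated (13 incl. alternates): #1, #2, #3, #5, #10, #11, #12, #13, #16, #17, #18, #19, #20.
Of those, in Group II: #1, #2, #12, #17 → 4.

4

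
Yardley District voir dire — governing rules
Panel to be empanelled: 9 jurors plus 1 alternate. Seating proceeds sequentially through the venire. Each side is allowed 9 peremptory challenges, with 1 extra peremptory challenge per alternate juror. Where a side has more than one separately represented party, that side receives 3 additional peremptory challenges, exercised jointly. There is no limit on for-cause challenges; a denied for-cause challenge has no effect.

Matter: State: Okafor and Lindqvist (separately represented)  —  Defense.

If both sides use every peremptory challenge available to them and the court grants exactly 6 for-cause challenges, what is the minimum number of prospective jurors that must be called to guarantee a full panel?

Seats to fill: 9 + 1 alternates = 10.
Peremptories — State: 9 + 1×1 + 3 = 13; Defense: 9 + 1×1 = 10; total 23.
For-cause removals: 6.
Minimum venire: 10 + 23 + 6 = 39.

39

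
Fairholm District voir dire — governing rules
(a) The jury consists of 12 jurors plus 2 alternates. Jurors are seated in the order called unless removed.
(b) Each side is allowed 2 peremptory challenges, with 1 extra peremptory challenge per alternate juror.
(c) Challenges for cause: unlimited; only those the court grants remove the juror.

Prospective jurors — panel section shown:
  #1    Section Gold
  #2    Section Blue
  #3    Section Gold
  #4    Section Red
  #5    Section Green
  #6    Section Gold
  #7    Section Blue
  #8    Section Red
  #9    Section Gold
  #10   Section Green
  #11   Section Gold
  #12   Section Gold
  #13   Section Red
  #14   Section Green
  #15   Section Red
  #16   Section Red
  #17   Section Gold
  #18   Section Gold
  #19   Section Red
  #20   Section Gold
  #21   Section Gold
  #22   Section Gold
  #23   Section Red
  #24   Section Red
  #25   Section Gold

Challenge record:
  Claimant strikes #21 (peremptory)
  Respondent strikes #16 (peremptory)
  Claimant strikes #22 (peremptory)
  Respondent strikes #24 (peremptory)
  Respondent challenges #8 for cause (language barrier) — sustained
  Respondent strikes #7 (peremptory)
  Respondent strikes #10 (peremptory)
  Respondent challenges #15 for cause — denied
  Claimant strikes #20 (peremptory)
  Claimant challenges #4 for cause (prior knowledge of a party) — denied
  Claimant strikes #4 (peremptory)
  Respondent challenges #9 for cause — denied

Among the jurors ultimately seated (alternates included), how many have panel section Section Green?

2

Removed: #4, #7, #8, #10, #16, #20, #21, #22, #24.
Seated (14 incl. alternates): #1, #2, #3, #5, #6, #9, #11, #12, #13, #14, #15, #17, #18, #19.
Of those, in Section Green: #5, #14 → 2.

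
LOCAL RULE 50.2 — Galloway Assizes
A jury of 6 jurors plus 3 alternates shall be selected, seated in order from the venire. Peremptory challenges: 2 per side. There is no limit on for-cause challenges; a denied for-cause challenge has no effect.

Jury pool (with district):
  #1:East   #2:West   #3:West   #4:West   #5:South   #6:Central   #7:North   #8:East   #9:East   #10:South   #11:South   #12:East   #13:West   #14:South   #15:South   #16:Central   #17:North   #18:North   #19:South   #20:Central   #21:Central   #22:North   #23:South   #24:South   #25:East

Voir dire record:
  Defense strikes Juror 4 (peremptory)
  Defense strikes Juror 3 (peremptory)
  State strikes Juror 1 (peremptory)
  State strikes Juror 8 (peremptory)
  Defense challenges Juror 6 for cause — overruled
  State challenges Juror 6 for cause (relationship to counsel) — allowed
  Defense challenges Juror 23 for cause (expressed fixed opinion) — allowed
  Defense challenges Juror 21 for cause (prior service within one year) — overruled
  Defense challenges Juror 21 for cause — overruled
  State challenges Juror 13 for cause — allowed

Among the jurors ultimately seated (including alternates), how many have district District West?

Removed: #1, #3, #4, #6, #8, #13, #23.
Seated (9 incl. alternates): #2, #5, #7, #9, #10, #11, #12, #14, #15.
Of those, in District West: #2 → 1.

1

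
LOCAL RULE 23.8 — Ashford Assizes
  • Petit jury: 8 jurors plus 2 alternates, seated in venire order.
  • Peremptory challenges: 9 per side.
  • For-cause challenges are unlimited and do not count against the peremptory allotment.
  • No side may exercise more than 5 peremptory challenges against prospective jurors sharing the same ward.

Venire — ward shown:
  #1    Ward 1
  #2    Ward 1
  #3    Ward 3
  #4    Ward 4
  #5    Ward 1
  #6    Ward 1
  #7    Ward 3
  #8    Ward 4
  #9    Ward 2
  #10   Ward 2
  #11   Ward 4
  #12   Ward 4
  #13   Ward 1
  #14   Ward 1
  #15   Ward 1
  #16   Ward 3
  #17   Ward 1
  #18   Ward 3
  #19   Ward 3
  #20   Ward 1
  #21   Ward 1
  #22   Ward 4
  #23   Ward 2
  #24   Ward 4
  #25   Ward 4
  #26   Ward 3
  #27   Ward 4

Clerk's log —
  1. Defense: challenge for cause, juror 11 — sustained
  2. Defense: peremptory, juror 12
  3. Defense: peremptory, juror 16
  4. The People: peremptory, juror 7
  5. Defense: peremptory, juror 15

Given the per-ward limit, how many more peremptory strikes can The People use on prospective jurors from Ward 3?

4

The People peremptories so far: #7 — 1 of 9 used, 8 left overall.
Against Ward 3: #7 — 1 used; per-ward cap 5 leaves 4.
Binding limit: min(8, 4) = 4.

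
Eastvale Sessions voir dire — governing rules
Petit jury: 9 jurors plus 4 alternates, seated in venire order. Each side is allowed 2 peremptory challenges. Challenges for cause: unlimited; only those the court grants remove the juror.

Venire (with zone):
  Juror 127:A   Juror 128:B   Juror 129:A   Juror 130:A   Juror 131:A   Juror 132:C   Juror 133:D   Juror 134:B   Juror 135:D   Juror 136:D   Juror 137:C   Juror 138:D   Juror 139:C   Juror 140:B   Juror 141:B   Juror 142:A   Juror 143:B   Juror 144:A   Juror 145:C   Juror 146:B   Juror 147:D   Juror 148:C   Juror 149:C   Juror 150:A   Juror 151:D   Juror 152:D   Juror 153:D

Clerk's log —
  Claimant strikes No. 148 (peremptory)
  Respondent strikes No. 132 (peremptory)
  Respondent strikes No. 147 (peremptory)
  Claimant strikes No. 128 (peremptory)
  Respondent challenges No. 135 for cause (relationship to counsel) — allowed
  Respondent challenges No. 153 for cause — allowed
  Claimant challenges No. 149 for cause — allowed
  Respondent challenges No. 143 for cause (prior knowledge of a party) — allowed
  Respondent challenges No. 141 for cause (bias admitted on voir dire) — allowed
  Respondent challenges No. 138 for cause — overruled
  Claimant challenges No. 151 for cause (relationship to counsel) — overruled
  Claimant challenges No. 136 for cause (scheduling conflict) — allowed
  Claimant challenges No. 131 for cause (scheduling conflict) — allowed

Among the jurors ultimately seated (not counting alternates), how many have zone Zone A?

Removed: #128, #131, #132, #135, #136, #141, #143, #147, #148, #149, #153.
Seated jurors 1–9: #127, #129, #130, #133, #134, #137, #138, #139, #140 (alternates #142, #144, #145, #146 not counted).
Of those, in Zone A: #127, #129, #130 → 3.

3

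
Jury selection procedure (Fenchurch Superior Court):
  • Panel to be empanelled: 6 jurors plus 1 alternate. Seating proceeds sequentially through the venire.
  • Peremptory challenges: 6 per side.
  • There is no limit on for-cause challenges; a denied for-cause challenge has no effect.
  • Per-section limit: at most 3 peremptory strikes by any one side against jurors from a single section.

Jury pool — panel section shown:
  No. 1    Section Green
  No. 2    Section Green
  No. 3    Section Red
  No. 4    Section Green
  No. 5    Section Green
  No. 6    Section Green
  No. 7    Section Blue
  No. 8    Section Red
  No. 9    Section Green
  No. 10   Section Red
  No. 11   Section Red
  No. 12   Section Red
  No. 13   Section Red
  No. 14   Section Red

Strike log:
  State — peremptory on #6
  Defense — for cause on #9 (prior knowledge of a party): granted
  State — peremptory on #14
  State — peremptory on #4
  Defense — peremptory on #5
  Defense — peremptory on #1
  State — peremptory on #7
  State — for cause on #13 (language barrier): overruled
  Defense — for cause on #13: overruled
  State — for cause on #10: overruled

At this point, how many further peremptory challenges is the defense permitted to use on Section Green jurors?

1

Defense peremptories so far: #5, #1 — 2 of 6 used, 4 left overall.
Against Section Green: #5, #1 — 2 used; per-section cap 3 leaves 1.
Binding limit: min(4, 1) = 1.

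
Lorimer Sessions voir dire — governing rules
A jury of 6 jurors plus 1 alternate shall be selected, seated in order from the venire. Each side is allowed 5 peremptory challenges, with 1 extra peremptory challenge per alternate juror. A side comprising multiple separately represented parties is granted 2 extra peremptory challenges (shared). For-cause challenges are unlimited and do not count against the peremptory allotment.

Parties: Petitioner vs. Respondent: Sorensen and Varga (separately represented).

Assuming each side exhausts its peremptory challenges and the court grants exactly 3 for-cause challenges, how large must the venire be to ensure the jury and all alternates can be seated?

24

Seats to fill: 6 + 1 alternates = 7.
Peremptories — Petitioner: 5 + 1×1 = 6; Respondent: 5 + 1×1 + 2 = 8; total 14.
For-cause removals: 3.
Minimum venire: 7 + 14 + 3 = 24.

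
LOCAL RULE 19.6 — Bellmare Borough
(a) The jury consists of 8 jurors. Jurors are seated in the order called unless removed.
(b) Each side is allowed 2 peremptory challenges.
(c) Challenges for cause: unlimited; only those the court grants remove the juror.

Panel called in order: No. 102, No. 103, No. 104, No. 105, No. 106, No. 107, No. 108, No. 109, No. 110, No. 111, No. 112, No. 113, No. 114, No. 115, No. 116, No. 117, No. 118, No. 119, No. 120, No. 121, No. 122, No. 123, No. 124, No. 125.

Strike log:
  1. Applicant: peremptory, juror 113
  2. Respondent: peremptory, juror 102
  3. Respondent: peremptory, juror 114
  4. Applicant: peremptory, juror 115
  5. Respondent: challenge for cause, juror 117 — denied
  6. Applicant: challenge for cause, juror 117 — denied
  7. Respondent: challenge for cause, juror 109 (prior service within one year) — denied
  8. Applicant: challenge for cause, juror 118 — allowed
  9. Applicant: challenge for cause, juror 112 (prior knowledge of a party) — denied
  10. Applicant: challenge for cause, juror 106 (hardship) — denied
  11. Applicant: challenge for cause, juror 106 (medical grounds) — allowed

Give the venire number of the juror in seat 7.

Removed: #102, #106, #113, #114, #115, #118. (#109, #112, #117 stay — for-cause denied.)
Seating in order: seats 1–8 → #103, #104, #105, #107, #108, #109, #110, #111.
So seat 7 is #110.

110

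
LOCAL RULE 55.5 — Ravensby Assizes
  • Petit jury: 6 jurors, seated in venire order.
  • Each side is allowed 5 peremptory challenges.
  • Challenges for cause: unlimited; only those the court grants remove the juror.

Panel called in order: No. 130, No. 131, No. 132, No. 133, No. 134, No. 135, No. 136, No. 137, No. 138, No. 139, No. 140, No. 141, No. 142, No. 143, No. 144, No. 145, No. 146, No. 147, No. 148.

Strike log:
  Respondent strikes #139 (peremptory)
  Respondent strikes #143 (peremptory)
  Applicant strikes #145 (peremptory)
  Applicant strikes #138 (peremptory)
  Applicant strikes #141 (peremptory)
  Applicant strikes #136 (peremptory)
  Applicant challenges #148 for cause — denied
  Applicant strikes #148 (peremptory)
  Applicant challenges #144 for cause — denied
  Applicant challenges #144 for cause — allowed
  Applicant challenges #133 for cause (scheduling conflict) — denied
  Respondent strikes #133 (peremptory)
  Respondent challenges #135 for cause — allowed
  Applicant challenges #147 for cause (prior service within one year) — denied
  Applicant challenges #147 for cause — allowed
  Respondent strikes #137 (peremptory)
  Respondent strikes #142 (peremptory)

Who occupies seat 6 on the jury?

146

Removed: #133, #135, #136, #137, #138, #139, #141, #142, #143, #144, #145, #147, #148.
Seating in order: seats 1–6 → #130, #131, #132, #134, #140, #146.
So seat 6 is #146.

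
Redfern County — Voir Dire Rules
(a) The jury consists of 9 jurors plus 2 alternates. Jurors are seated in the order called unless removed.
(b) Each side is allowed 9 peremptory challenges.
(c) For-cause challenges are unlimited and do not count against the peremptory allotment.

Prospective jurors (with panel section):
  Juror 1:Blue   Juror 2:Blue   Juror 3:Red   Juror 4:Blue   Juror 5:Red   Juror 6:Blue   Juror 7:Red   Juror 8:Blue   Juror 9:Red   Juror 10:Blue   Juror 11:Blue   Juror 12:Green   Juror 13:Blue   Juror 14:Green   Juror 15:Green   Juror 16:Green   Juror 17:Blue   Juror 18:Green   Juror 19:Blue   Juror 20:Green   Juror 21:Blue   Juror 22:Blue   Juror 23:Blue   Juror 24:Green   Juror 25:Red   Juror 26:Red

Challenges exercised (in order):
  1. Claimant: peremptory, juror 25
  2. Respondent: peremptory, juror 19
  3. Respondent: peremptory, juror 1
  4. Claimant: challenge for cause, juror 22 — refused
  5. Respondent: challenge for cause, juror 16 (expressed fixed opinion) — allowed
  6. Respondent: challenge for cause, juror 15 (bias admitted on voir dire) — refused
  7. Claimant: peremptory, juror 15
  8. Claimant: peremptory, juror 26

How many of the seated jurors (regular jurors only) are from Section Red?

4

Removed: #1, #15, #16, #19, #25, #26.
Seated jurors 1–9: #2, #3, #4, #5, #6, #7, #8, #9, #10 (alternates #11, #12 not counted).
Of those, in Section Red: #3, #5, #7, #9 → 4.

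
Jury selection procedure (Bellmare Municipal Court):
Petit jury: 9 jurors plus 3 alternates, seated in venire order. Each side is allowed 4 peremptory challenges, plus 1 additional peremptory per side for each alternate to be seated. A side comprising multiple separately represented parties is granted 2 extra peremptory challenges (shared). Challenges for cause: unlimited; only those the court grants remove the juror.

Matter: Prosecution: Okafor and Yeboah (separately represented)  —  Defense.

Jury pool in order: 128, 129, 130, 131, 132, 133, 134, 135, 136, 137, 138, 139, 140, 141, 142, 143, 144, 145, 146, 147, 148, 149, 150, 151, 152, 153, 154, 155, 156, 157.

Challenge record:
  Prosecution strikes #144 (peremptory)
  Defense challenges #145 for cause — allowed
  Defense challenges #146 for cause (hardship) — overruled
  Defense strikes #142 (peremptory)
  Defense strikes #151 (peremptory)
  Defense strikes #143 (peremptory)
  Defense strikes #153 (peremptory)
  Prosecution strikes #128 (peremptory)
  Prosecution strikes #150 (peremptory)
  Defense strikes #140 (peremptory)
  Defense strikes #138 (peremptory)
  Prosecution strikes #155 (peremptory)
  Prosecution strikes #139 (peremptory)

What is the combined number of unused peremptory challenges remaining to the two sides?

5

Prosecution allotment: 4 base + 1 × 3 alternates + 2 multi-party = 9. Defense allotment: 4 base + 1 × 3 alternates = 7.
Prosecution peremptories used: #144, #128, #150, #155, #139 — 5.
Defense peremptories used: #142, #151, #143, #153, #140, #138 — 6 (for-cause on #145, #146 don't count).
Remaining: (9 − 5) + (7 − 6) = 5.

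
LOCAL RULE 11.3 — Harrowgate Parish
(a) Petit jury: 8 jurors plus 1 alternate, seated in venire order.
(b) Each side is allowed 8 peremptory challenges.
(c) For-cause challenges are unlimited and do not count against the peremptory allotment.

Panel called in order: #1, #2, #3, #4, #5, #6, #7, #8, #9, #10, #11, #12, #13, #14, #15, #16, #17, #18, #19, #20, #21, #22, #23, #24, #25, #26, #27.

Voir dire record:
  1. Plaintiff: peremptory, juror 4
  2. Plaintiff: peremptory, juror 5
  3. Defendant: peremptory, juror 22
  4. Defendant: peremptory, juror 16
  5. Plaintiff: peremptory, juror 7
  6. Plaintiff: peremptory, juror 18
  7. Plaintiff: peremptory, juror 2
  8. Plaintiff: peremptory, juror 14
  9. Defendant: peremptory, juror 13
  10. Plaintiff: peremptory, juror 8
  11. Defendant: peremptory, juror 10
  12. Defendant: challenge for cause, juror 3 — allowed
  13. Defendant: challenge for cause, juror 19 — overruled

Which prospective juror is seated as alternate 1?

Removed: #2, #3, #4, #5, #7, #8, #10, #13, #14, #16, #18, #22. (#19 stays — for-cause denied.)
Seating in order: seats 1–8 → #1, #6, #9, #11, #12, #15, #17, #19; alternates → #20.
So alternate 1 is #20.

20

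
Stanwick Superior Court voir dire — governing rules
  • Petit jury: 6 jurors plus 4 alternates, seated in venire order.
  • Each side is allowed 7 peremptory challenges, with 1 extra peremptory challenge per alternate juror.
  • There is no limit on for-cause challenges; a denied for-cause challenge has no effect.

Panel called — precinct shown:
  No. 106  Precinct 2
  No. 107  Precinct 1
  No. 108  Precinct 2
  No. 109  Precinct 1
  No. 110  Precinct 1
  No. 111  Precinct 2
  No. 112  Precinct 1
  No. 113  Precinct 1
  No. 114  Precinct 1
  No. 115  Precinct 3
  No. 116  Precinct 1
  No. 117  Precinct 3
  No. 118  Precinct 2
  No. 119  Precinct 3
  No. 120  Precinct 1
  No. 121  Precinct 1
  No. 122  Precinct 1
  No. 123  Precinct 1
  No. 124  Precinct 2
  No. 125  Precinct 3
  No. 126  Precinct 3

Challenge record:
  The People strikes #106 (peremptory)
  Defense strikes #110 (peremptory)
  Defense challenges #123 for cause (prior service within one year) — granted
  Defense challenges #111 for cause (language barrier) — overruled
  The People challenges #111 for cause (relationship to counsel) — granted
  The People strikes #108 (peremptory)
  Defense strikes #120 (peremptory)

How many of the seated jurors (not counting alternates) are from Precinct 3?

1

Removed: #106, #108, #110, #111, #120, #123.
Seated jurors 1–6: #107, #109, #112, #113, #114, #115 (alternates #116, #117, #118, #119 not counted).
Of those, in Precinct 3: #115 → 1.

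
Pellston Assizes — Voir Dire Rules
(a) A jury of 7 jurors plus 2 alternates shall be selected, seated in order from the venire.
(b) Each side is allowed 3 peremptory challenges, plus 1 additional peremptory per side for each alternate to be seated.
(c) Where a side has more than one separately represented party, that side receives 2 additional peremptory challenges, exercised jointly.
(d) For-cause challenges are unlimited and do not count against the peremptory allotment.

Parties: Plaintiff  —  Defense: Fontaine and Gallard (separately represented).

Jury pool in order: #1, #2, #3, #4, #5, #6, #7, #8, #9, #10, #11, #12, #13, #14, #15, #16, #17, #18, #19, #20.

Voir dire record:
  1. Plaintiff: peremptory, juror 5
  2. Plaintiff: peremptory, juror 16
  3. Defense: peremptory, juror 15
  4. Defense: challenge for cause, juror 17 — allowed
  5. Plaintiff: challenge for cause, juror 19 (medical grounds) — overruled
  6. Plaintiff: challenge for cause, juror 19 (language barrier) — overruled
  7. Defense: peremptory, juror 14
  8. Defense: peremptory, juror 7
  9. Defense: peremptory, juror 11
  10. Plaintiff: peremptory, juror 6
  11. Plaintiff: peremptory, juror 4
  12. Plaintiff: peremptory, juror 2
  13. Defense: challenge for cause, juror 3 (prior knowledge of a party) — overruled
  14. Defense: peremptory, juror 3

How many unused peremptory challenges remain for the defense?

Defense allotment: 3 base + 1 × 2 alternates + 2 multi-party = 7.
Defense peremptories used: #15, #14, #7, #11, #3 — 5 (for-cause on #17, #3 don't count).
Remaining: 7 − 5 = 2.

2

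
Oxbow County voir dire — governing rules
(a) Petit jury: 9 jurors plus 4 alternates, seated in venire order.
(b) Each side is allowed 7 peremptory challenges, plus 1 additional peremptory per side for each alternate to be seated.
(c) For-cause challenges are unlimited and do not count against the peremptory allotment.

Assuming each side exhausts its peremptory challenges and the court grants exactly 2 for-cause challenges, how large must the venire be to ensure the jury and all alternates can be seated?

Seats to fill: 9 + 4 alternates = 13.
Peremptories: 7 + 1×4 = 11 per side × 2 sides = 22.
For-cause removals: 2.
Minimum venire: 13 + 22 + 2 = 37.

37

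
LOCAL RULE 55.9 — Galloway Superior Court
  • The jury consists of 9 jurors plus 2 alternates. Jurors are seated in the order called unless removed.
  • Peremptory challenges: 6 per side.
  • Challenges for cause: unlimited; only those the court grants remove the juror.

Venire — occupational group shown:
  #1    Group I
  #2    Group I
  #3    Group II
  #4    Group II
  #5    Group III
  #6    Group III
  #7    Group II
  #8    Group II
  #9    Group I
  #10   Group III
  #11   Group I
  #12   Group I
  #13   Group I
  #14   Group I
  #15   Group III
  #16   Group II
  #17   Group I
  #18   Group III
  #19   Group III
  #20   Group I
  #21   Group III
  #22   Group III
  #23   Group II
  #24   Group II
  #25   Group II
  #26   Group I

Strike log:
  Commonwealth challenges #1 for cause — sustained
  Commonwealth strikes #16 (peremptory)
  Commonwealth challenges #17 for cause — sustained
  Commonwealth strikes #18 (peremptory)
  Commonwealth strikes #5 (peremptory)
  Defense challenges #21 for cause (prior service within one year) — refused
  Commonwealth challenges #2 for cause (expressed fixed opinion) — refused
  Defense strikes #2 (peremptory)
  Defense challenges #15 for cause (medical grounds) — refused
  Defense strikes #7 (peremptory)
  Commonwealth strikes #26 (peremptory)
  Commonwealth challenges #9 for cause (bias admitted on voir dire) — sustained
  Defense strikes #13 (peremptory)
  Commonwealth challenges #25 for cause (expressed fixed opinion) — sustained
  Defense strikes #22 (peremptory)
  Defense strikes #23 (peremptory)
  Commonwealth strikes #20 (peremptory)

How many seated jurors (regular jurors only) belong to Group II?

Removed: #1, #2, #5, #7, #9, #13, #16, #17, #18, #20, #22, #23, #25, #26.
Seated jurors 1–9: #3, #4, #6, #8, #10, #11, #12, #14, #15 (alternates #19, #21 not counted).
Of those, in Group II: #3, #4, #8 → 3.

3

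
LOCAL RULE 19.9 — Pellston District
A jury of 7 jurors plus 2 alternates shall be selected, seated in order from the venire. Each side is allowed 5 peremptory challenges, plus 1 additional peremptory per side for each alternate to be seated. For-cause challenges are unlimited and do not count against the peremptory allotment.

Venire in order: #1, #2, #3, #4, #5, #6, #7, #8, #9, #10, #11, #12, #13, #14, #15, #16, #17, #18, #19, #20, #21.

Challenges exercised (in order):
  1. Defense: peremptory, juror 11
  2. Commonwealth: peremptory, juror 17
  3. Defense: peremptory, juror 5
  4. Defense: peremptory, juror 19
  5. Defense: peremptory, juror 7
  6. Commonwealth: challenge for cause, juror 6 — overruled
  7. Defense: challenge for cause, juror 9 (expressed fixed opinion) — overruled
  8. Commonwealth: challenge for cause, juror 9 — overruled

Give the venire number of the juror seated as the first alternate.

Removed: #5, #7, #11, #17, #19. (#6, #9 stay — for-cause denied.)
Seating in order: seats 1–7 → #1, #2, #3, #4, #6, #8, #9; alternates → #10, #12.
So alternate 1 is #10.

10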